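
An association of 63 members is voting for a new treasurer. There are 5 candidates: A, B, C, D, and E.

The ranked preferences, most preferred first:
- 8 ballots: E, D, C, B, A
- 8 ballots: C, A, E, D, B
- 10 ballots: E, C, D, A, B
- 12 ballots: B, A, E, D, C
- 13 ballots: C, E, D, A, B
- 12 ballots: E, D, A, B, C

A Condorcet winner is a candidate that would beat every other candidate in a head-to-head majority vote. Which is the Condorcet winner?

E

E vs A: 43–20
E vs B: 51–12
E vs C: 42–21
E vs D: 63–0
E beats every other candidate.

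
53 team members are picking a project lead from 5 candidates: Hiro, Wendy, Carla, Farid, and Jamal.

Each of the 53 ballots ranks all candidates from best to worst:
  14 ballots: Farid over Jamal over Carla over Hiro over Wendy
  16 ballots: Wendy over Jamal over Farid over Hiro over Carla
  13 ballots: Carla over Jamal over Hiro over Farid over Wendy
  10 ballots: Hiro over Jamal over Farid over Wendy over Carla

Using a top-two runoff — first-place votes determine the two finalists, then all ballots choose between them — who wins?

Farid

Round 1 first-place votes: Hiro 10, Wendy 16, Carla 13, Farid 14, Jamal 0. Wendy and Farid advance.
Runoff: Wendy is ranked above Farid on 16 ballots, Farid above Wendy on 37.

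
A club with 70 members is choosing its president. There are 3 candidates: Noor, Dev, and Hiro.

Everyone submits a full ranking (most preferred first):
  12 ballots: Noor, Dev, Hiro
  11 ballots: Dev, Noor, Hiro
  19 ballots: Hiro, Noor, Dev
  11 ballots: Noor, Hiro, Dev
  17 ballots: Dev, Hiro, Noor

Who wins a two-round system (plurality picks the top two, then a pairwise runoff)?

Round 1 first-place votes: Noor 23, Dev 28, Hiro 19. Dev and Noor advance.
Runoff: Dev is ranked above Noor on 28 ballots, Noor above Dev on 42.

Noor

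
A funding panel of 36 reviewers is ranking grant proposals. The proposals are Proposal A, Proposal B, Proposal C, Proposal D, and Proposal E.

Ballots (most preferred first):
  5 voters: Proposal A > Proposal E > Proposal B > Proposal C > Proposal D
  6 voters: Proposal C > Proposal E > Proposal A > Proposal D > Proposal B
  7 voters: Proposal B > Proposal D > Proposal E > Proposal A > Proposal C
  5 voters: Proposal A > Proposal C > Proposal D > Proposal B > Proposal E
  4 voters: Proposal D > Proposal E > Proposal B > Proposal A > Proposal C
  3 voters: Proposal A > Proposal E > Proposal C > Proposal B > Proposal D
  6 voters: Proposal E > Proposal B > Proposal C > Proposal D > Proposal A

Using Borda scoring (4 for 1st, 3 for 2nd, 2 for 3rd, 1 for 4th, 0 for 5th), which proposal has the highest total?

Proposal E

Proposal A: 5×4 + 6×2 + 7×1 + 5×4 + 4×1 + 3×4 + 6×0 = 75
Proposal B: 5×2 + 6×0 + 7×4 + 5×1 + 4×2 + 3×1 + 6×3 = 72
Proposal C: 5×1 + 6×4 + 7×0 + 5×3 + 4×0 + 3×2 + 6×2 = 62
Proposal D: 5×0 + 6×1 + 7×3 + 5×2 + 4×4 + 3×0 + 6×1 = 59
Proposal E: 5×3 + 6×3 + 7×2 + 5×0 + 4×3 + 3×3 + 6×4 = 92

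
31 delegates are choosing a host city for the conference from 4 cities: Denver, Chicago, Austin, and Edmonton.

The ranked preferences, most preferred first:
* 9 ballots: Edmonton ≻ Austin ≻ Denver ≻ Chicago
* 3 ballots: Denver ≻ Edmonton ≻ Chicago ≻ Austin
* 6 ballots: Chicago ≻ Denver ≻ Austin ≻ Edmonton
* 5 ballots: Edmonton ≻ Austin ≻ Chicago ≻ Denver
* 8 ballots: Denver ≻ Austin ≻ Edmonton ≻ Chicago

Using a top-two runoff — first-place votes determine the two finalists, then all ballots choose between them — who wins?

Round 1 first-place votes: Denver 11, Chicago 6, Austin 0, Edmonton 14. Edmonton and Denver advance.
Runoff: Edmonton is ranked above Denver on 14 ballots, Denver above Edmonton on 17.

Denver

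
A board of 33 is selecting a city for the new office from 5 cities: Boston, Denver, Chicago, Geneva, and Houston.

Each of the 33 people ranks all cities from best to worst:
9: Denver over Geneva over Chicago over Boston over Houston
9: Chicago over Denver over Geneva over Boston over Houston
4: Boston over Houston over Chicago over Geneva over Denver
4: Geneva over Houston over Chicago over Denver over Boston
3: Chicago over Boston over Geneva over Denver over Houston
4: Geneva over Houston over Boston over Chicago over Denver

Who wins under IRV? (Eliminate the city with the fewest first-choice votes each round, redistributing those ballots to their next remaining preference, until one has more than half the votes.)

Round 1: Boston 4, Denver 9, Chicago 12, Geneva 8, Houston 0. Houston eliminated.
Round 2: Boston 4, Denver 9, Chicago 12, Geneva 8. Boston eliminated.
Round 3: Denver 9, Chicago 16, Geneva 8. Geneva eliminated.
Round 4: Denver 9, Chicago 24. Chicago has a majority (≥17).

Chicago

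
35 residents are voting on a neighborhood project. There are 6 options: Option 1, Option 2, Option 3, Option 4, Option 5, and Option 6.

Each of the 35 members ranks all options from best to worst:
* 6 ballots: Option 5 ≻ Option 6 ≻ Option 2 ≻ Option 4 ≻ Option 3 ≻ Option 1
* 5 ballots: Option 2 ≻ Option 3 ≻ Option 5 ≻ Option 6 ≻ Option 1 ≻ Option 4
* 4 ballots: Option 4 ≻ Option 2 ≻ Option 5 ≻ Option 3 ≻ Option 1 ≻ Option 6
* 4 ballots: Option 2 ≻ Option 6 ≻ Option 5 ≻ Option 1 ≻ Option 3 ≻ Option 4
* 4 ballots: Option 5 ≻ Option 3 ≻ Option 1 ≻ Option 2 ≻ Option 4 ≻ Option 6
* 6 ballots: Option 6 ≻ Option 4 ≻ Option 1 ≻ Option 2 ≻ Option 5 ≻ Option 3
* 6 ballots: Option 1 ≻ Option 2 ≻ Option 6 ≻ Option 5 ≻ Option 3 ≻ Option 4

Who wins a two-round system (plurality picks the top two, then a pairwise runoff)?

Option 2

Round 1 first-place votes: Option 1 6, Option 2 9, Option 3 0, Option 4 4, Option 5 10, Option 6 6. Option 5 and Option 2 advance.
Runoff: Option 5 is ranked above Option 2 on 10 ballots, Option 2 above Option 5 on 25.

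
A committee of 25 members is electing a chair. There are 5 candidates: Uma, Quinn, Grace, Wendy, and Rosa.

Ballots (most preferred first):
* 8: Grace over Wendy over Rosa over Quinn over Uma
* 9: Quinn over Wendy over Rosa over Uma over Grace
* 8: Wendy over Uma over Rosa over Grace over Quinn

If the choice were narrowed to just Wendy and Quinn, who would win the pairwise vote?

Wendy

Wendy is ranked above Quinn on 16 ballots; Quinn above Wendy on 9.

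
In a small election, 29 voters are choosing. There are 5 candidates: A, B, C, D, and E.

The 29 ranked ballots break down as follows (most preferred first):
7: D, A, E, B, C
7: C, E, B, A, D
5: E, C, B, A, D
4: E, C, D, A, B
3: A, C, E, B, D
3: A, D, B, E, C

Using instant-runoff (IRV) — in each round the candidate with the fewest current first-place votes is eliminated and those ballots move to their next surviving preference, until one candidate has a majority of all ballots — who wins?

Round 1: A 6, B 0, C 7, D 7, E 9. B eliminated.
Round 2: A 6, C 7, D 7, E 9. A eliminated.
Round 3: C 10, D 10, E 9. E eliminated.
Round 4: C 19, D 10. C has a majority (≥15).

C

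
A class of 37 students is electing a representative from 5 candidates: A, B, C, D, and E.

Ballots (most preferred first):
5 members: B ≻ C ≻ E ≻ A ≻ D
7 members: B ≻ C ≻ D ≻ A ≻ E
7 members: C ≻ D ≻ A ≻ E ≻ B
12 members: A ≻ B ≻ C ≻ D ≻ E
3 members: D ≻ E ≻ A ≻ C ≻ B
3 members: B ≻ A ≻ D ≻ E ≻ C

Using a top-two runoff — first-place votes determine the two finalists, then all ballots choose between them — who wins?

Round 1 first-place votes: A 12, B 15, C 7, D 3, E 0. B and A advance.
Runoff: B is ranked above A on 15 ballots, A above B on 22.

A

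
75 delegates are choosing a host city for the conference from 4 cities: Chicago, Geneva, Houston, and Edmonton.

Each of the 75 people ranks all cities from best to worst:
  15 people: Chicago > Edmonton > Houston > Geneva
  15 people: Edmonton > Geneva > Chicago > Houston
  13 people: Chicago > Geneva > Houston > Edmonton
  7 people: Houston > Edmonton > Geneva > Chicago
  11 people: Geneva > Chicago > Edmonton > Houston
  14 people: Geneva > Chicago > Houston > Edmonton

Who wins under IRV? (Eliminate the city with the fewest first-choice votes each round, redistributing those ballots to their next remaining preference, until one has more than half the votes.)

Geneva

Round 1: Chicago 28, Geneva 25, Houston 7, Edmonton 15. Houston eliminated.
Round 2: Chicago 28, Geneva 25, Edmonton 22. Edmonton eliminated.
Round 3: Chicago 28, Geneva 47. Geneva has a majority (≥38).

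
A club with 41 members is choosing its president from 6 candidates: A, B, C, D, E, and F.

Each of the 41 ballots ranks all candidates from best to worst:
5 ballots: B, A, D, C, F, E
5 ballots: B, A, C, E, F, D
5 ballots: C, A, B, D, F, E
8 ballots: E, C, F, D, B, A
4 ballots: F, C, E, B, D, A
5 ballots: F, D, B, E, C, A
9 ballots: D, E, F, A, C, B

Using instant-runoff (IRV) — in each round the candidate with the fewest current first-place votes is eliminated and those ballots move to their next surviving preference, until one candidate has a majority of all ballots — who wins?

Round 1: A 0, B 10, C 5, D 9, E 8, F 9. A eliminated.
Round 2: B 10, C 5, D 9, E 8, F 9. C eliminated.
Round 3: B 15, D 9, E 8, F 9. E eliminated.
Round 4: B 15, D 9, F 17. D eliminated.
Round 5: B 15, F 26. F has a majority (≥21).

F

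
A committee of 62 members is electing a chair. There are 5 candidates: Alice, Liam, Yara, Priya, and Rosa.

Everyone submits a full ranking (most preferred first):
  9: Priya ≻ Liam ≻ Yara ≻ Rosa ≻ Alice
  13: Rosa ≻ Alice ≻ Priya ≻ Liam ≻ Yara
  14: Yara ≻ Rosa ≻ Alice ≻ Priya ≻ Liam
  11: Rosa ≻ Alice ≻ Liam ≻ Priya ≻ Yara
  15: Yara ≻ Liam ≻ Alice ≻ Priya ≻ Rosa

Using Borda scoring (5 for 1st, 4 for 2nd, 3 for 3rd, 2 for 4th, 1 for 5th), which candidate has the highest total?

Alice: 9×1 + 13×4 + 14×3 + 11×4 + 15×3 = 192
Liam: 9×4 + 13×2 + 14×1 + 11×3 + 15×4 = 169
Yara: 9×3 + 13×1 + 14×5 + 11×1 + 15×5 = 196
Priya: 9×5 + 13×3 + 14×2 + 11×2 + 15×2 = 164
Rosa: 9×2 + 13×5 + 14×4 + 11×5 + 15×1 = 209

Rosa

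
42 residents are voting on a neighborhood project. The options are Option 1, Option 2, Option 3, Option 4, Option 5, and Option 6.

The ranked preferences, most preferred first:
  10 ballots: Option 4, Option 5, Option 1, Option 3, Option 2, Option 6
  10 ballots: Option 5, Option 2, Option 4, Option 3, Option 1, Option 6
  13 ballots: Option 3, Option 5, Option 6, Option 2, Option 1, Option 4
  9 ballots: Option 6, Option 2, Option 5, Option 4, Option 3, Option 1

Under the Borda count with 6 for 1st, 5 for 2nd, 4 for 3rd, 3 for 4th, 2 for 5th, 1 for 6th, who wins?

Option 5

Option 1: 10×4 + 10×2 + 13×2 + 9×1 = 95
Option 2: 10×2 + 10×5 + 13×3 + 9×5 = 154
Option 3: 10×3 + 10×3 + 13×6 + 9×2 = 156
Option 4: 10×6 + 10×4 + 13×1 + 9×3 = 140
Option 5: 10×5 + 10×6 + 13×5 + 9×4 = 211
Option 6: 10×1 + 10×1 + 13×4 + 9×6 = 126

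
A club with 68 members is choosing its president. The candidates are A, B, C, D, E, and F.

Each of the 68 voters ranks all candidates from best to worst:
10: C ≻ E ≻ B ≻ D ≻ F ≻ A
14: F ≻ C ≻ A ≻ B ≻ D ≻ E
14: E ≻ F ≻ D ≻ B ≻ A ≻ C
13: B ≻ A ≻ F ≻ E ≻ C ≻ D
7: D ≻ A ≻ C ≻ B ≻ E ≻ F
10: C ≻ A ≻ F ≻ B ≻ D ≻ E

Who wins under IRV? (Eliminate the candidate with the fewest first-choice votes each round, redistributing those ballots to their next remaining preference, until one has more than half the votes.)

F

Round 1: A 0, B 13, C 20, D 7, E 14, F 14. A eliminated.
Round 2: B 13, C 20, D 7, E 14, F 14. D eliminated.
Round 3: B 13, C 27, E 14, F 14. B eliminated.
Round 4: C 27, E 14, F 27. E eliminated.
Round 5: C 27, F 41. F has a majority (≥35).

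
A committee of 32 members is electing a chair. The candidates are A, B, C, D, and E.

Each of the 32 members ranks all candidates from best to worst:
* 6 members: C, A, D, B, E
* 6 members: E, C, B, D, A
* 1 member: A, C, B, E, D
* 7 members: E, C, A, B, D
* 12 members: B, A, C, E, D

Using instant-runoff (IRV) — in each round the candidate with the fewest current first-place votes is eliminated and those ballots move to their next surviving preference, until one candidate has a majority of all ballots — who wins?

B

Round 1: A 1, B 12, C 6, D 0, E 13. D eliminated.
Round 2: A 1, B 12, C 6, E 13. A eliminated.
Round 3: B 12, C 7, E 13. C eliminated.
Round 4: B 19, E 13. B has a majority (≥17).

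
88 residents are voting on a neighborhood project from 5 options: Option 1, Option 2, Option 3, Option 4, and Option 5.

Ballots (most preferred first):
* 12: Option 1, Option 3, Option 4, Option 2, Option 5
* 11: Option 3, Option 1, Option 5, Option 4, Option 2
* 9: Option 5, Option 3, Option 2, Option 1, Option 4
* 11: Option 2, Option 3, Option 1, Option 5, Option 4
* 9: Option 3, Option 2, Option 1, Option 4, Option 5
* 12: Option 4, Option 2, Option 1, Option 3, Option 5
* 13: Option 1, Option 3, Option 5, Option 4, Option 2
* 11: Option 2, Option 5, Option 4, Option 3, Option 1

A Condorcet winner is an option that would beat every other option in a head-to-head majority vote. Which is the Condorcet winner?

Option 3

Option 3 vs Option 1: 51–37
Option 3 vs Option 2: 54–34
Option 3 vs Option 4: 65–23
Option 3 vs Option 5: 68–20
Option 3 beats every other option.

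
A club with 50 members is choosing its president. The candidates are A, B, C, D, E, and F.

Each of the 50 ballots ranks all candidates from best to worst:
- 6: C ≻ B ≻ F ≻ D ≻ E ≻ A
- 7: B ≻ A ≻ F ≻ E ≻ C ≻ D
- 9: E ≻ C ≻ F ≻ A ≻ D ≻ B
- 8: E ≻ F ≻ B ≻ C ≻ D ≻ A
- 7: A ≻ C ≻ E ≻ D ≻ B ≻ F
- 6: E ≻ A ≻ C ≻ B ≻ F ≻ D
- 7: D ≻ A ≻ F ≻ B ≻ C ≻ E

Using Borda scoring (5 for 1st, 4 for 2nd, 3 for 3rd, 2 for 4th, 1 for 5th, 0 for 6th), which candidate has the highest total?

E

A: 6×0 + 7×4 + 9×2 + 8×0 + 7×5 + 6×4 + 7×4 = 133
B: 6×4 + 7×5 + 9×0 + 8×3 + 7×1 + 6×2 + 7×2 = 116
C: 6×5 + 7×1 + 9×4 + 8×2 + 7×4 + 6×3 + 7×1 = 142
D: 6×2 + 7×0 + 9×1 + 8×1 + 7×2 + 6×0 + 7×5 = 78
E: 6×1 + 7×2 + 9×5 + 8×5 + 7×3 + 6×5 + 7×0 = 156
F: 6×3 + 7×3 + 9×3 + 8×4 + 7×0 + 6×1 + 7×3 = 125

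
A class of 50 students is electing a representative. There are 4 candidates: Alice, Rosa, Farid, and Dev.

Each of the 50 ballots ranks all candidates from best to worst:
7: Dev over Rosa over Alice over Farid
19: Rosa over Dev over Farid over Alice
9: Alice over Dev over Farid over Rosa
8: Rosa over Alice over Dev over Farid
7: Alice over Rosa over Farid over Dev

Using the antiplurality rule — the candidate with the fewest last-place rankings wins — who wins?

Dev

Last-place votes: Alice 19, Rosa 9, Farid 15, Dev 7.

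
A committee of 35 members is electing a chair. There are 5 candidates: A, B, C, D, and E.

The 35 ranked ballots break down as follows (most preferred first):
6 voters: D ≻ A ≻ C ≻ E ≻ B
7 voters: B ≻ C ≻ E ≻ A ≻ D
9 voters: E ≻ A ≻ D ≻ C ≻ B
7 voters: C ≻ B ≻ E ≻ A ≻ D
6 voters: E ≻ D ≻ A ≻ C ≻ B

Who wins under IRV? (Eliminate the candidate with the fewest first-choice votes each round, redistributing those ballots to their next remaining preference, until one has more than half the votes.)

C

Round 1: A 0, B 7, C 7, D 6, E 15. A eliminated.
Round 2: B 7, C 7, D 6, E 15. D eliminated.
Round 3: B 7, C 13, E 15. B eliminated.
Round 4: C 20, E 15. C has a majority (≥18).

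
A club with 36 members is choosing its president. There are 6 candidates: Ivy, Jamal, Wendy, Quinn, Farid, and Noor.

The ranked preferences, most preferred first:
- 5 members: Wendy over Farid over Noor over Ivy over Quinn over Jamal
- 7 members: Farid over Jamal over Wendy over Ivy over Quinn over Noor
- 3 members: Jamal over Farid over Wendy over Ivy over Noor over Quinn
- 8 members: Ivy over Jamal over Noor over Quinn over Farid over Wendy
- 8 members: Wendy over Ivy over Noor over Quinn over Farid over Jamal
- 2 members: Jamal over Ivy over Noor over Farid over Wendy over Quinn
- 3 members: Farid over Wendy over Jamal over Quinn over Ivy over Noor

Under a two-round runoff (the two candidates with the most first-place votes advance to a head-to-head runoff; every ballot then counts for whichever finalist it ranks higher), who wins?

Farid

Round 1 first-place votes: Ivy 8, Jamal 5, Wendy 13, Quinn 0, Farid 10, Noor 0. Wendy and Farid advance.
Runoff: Wendy is ranked above Farid on 13 ballots, Farid above Wendy on 23.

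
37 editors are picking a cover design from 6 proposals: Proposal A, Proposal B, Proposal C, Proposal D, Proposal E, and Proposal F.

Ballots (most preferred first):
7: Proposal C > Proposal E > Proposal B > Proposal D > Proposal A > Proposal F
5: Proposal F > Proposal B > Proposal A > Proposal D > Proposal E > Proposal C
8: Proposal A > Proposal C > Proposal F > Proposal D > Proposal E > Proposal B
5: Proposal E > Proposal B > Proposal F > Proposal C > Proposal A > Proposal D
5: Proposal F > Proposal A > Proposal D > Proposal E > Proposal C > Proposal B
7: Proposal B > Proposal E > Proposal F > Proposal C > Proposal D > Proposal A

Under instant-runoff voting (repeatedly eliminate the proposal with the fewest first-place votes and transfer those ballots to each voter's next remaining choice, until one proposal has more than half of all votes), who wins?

Round 1: Proposal A 8, Proposal B 7, Proposal C 7, Proposal D 0, Proposal E 5, Proposal F 10. Proposal D eliminated.
Round 2: Proposal A 8, Proposal B 7, Proposal C 7, Proposal E 5, Proposal F 10. Proposal E eliminated.
Round 3: Proposal A 8, Proposal B 12, Proposal C 7, Proposal F 10. Proposal C eliminated.
Round 4: Proposal A 8, Proposal B 19, Proposal F 10. Proposal B has a majority (≥19).

Proposal B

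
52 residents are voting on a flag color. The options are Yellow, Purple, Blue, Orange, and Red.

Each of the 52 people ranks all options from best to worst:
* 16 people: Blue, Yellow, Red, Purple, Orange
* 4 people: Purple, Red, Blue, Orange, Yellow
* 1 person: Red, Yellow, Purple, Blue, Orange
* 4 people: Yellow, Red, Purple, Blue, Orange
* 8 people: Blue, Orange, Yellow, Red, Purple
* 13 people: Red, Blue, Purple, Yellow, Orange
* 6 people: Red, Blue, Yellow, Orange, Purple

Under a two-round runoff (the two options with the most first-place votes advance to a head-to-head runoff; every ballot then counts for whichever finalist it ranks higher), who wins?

Round 1 first-place votes: Yellow 4, Purple 4, Blue 24, Orange 0, Red 20. Blue and Red advance.
Runoff: Blue is ranked above Red on 24 ballots, Red above Blue on 28.

Red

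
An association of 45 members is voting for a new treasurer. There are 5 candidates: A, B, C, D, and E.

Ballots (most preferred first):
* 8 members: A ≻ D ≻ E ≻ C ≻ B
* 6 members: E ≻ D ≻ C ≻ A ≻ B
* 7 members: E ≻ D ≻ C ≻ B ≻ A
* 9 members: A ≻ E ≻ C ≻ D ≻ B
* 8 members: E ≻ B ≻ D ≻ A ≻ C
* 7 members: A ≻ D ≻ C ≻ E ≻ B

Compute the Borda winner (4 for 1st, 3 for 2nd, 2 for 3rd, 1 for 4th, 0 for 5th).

E

A: 8×4 + 6×1 + 7×0 + 9×4 + 8×1 + 7×4 = 110
B: 8×0 + 6×0 + 7×1 + 9×0 + 8×3 + 7×0 = 31
C: 8×1 + 6×2 + 7×2 + 9×2 + 8×0 + 7×2 = 66
D: 8×3 + 6×3 + 7×3 + 9×1 + 8×2 + 7×3 = 109
E: 8×2 + 6×4 + 7×4 + 9×3 + 8×4 + 7×1 = 134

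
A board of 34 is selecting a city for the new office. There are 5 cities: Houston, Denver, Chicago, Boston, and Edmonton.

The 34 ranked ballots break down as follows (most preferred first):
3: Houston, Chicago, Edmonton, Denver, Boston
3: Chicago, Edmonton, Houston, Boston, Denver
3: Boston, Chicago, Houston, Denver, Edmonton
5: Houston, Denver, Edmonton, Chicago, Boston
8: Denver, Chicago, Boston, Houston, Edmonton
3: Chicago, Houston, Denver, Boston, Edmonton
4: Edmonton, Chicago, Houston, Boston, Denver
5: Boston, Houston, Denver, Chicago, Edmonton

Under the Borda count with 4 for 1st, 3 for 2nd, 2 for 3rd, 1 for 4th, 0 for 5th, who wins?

Houston: 3×4 + 3×2 + 3×2 + 5×4 + 8×1 + 3×3 + 4×2 + 5×3 = 84
Denver: 3×1 + 3×0 + 3×1 + 5×3 + 8×4 + 3×2 + 4×0 + 5×2 = 69
Chicago: 3×3 + 3×4 + 3×3 + 5×1 + 8×3 + 3×4 + 4×3 + 5×1 = 88
Boston: 3×0 + 3×1 + 3×4 + 5×0 + 8×2 + 3×1 + 4×1 + 5×4 = 58
Edmonton: 3×2 + 3×3 + 3×0 + 5×2 + 8×0 + 3×0 + 4×4 + 5×0 = 41

Chicago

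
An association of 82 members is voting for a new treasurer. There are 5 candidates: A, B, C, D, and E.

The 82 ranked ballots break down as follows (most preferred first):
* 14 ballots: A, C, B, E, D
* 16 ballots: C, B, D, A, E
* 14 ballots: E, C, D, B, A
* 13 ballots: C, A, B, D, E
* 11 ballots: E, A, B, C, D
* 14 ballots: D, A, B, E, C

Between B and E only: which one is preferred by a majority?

B

B is ranked above E on 57 ballots; E above B on 25.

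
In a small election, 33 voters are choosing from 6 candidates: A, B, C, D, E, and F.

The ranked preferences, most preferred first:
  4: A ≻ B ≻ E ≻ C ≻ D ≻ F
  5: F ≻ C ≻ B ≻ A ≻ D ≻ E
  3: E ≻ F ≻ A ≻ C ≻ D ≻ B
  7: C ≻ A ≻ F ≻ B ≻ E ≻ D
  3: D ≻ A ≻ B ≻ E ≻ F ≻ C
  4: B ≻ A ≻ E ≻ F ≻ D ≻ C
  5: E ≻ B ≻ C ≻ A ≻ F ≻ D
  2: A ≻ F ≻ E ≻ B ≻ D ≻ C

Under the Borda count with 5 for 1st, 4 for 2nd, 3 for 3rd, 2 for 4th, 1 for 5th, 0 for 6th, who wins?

A

A: 4×5 + 5×2 + 3×3 + 7×4 + 3×4 + 4×4 + 5×2 + 2×5 = 115
B: 4×4 + 5×3 + 3×0 + 7×2 + 3×3 + 4×5 + 5×4 + 2×2 = 98
C: 4×2 + 5×4 + 3×2 + 7×5 + 3×0 + 4×0 + 5×3 + 2×0 = 84
D: 4×1 + 5×1 + 3×1 + 7×0 + 3×5 + 4×1 + 5×0 + 2×1 = 33
E: 4×3 + 5×0 + 3×5 + 7×1 + 3×2 + 4×3 + 5×5 + 2×3 = 83
F: 4×0 + 5×5 + 3×4 + 7×3 + 3×1 + 4×2 + 5×1 + 2×4 = 82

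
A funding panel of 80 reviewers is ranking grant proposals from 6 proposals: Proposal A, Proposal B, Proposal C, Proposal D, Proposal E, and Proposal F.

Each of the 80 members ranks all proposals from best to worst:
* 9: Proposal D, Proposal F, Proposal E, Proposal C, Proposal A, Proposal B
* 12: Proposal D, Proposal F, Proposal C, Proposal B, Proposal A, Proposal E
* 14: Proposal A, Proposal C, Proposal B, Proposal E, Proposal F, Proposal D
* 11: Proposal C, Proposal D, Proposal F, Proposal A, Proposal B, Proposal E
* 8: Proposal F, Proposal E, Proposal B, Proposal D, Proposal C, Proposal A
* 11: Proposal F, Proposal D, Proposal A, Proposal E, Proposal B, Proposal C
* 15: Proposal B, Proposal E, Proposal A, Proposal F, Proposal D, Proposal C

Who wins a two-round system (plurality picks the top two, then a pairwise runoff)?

Round 1 first-place votes: Proposal A 14, Proposal B 15, Proposal C 11, Proposal D 21, Proposal E 0, Proposal F 19. Proposal D and Proposal F advance.
Runoff: Proposal D is ranked above Proposal F on 32 ballots, Proposal F above Proposal D on 48.

Proposal F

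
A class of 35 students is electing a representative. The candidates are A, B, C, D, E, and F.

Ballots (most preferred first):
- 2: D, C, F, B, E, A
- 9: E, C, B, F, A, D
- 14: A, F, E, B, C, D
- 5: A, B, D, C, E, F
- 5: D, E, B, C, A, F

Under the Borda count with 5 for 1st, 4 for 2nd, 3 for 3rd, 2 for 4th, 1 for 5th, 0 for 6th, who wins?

A: 2×0 + 9×1 + 14×5 + 5×5 + 5×1 = 109
B: 2×2 + 9×3 + 14×2 + 5×4 + 5×3 = 94
C: 2×4 + 9×4 + 14×1 + 5×2 + 5×2 = 78
D: 2×5 + 9×0 + 14×0 + 5×3 + 5×5 = 50
E: 2×1 + 9×5 + 14×3 + 5×1 + 5×4 = 114
F: 2×3 + 9×2 + 14×4 + 5×0 + 5×0 = 80

E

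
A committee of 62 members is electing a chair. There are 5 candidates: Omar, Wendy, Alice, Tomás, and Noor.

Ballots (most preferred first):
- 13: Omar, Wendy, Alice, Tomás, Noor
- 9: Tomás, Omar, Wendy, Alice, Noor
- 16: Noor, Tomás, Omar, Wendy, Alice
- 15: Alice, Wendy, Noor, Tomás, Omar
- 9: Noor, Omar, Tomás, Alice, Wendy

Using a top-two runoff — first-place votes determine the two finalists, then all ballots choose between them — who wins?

Alice

Round 1 first-place votes: Omar 13, Wendy 0, Alice 15, Tomás 9, Noor 25. Noor and Alice advance.
Runoff: Noor is ranked above Alice on 25 ballots, Alice above Noor on 37.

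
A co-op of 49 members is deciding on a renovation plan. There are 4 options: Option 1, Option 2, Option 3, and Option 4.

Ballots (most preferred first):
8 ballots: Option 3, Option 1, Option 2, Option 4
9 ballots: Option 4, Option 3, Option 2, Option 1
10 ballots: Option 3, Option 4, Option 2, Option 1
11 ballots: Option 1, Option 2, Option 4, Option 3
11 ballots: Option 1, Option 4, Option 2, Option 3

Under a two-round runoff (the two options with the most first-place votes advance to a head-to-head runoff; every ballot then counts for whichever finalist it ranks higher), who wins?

Round 1 first-place votes: Option 1 22, Option 2 0, Option 3 18, Option 4 9. Option 1 and Option 3 advance.
Runoff: Option 1 is ranked above Option 3 on 22 ballots, Option 3 above Option 1 on 27.

Option 3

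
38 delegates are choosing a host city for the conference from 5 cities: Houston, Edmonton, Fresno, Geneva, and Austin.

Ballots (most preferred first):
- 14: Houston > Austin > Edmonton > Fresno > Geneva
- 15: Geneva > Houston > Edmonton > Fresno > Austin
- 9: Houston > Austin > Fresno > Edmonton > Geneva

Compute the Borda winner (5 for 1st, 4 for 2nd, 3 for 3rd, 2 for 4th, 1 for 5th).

Houston: 14×5 + 15×4 + 9×5 = 175
Edmonton: 14×3 + 15×3 + 9×2 = 105
Fresno: 14×2 + 15×2 + 9×3 = 85
Geneva: 14×1 + 15×5 + 9×1 = 98
Austin: 14×4 + 15×1 + 9×4 = 107

Houston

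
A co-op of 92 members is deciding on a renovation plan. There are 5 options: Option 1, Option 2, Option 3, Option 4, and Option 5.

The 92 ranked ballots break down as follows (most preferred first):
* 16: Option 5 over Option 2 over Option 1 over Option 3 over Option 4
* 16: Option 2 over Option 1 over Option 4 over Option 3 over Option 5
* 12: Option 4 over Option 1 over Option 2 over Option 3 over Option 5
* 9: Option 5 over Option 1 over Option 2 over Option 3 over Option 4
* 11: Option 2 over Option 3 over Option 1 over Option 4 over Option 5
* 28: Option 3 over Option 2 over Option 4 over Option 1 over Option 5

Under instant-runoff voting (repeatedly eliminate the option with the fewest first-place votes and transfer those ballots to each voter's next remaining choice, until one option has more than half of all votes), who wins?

Option 2

Round 1: Option 1 0, Option 2 27, Option 3 28, Option 4 12, Option 5 25. Option 1 eliminated.
Round 2: Option 2 27, Option 3 28, Option 4 12, Option 5 25. Option 4 eliminated.
Round 3: Option 2 39, Option 3 28, Option 5 25. Option 5 eliminated.
Round 4: Option 2 64, Option 3 28. Option 2 has a majority (≥47).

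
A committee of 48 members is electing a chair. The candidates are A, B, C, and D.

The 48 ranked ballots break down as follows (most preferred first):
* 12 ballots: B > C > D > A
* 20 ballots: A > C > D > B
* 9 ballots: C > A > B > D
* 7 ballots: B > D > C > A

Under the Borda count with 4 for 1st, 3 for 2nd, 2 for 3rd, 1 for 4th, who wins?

C

A: 12×1 + 20×4 + 9×3 + 7×1 = 126
B: 12×4 + 20×1 + 9×2 + 7×4 = 114
C: 12×3 + 20×3 + 9×4 + 7×2 = 146
D: 12×2 + 20×2 + 9×1 + 7×3 = 94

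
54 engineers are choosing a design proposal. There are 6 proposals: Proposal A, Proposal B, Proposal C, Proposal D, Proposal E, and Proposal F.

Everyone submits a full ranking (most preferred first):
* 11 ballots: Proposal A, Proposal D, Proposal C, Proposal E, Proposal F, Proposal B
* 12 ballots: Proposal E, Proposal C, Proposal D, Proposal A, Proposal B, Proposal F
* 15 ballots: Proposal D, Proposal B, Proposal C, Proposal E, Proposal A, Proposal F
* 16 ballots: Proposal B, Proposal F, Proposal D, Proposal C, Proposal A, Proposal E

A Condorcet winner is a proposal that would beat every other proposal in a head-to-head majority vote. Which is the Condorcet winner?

Proposal D

Proposal D vs Proposal A: 43–11
Proposal D vs Proposal B: 38–16
Proposal D vs Proposal C: 42–12
Proposal D vs Proposal E: 42–12
Proposal D vs Proposal F: 38–16
Proposal D beats every other proposal.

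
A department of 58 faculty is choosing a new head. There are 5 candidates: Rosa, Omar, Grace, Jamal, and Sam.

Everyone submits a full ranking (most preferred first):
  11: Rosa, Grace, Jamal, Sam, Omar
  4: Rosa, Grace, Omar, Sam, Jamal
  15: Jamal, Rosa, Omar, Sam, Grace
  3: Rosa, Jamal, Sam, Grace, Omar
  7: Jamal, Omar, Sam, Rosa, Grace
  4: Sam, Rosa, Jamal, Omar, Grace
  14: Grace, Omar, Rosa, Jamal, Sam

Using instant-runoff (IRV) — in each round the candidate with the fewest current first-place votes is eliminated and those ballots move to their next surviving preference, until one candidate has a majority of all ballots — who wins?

Round 1: Rosa 18, Omar 0, Grace 14, Jamal 22, Sam 4. Omar eliminated.
Round 2: Rosa 18, Grace 14, Jamal 22, Sam 4. Sam eliminated.
Round 3: Rosa 22, Grace 14, Jamal 22. Grace eliminated.
Round 4: Rosa 36, Jamal 22. Rosa has a majority (≥30).

Rosa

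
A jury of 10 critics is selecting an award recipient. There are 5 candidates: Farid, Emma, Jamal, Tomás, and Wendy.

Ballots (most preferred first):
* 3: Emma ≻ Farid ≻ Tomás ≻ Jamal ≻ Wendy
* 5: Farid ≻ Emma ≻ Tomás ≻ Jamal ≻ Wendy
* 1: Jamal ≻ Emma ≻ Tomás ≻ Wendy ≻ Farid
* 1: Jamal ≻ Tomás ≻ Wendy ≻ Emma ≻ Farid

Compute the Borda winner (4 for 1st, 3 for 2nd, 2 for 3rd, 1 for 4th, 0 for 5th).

Farid: 3×3 + 5×4 + 1×0 + 1×0 = 29
Emma: 3×4 + 5×3 + 1×3 + 1×1 = 31
Jamal: 3×1 + 5×1 + 1×4 + 1×4 = 16
Tomás: 3×2 + 5×2 + 1×2 + 1×3 = 21
Wendy: 3×0 + 5×0 + 1×1 + 1×2 = 3

Emma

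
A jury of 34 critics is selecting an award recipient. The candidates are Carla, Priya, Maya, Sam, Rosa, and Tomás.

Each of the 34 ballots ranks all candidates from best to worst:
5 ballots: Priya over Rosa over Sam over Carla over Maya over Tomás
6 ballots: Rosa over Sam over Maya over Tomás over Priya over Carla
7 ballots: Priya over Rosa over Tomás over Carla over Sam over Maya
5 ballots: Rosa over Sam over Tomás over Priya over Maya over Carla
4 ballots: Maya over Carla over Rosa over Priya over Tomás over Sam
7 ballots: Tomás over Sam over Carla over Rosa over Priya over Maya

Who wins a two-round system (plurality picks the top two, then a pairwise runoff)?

Rosa

Round 1 first-place votes: Carla 0, Priya 12, Maya 4, Sam 0, Rosa 11, Tomás 7. Priya and Rosa advance.
Runoff: Priya is ranked above Rosa on 12 ballots, Rosa above Priya on 22.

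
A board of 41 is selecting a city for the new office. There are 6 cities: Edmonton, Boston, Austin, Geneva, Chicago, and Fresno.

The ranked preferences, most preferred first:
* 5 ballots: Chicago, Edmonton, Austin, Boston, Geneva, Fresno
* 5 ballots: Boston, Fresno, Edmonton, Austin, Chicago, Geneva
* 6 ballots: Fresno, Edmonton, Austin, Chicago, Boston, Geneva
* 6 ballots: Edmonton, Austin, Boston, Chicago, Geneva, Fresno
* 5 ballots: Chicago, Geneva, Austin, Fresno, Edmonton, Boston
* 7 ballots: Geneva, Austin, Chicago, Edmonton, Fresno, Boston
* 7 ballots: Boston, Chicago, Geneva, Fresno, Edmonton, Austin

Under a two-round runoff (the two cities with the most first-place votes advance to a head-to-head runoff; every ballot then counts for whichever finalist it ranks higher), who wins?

Chicago

Round 1 first-place votes: Edmonton 6, Boston 12, Austin 0, Geneva 7, Chicago 10, Fresno 6. Boston and Chicago advance.
Runoff: Boston is ranked above Chicago on 18 ballots, Chicago above Boston on 23.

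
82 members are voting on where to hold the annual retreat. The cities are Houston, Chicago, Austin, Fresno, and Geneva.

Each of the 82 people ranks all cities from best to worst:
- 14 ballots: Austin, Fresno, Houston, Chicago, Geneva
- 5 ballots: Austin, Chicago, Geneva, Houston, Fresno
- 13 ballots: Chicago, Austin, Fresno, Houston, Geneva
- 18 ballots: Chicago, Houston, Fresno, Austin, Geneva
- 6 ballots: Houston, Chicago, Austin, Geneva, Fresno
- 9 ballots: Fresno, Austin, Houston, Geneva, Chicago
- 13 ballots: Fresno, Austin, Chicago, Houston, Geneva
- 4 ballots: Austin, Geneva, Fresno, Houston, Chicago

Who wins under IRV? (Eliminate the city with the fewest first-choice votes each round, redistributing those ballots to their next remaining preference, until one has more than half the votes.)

Round 1: Houston 6, Chicago 31, Austin 23, Fresno 22, Geneva 0. Geneva eliminated.
Round 2: Houston 6, Chicago 31, Austin 23, Fresno 22. Houston eliminated.
Round 3: Chicago 37, Austin 23, Fresno 22. Fresno eliminated.
Round 4: Chicago 37, Austin 45. Austin has a majority (≥42).

Austin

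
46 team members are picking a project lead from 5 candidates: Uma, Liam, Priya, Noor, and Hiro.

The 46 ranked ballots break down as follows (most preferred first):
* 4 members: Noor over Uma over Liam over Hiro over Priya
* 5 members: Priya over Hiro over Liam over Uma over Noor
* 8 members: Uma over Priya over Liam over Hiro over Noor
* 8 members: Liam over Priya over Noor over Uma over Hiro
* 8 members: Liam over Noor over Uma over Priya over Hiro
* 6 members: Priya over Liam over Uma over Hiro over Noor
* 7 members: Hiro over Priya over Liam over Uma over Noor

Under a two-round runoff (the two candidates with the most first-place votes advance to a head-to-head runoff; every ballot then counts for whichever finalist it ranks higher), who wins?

Priya

Round 1 first-place votes: Uma 8, Liam 16, Priya 11, Noor 4, Hiro 7. Liam and Priya advance.
Runoff: Liam is ranked above Priya on 20 ballots, Priya above Liam on 26.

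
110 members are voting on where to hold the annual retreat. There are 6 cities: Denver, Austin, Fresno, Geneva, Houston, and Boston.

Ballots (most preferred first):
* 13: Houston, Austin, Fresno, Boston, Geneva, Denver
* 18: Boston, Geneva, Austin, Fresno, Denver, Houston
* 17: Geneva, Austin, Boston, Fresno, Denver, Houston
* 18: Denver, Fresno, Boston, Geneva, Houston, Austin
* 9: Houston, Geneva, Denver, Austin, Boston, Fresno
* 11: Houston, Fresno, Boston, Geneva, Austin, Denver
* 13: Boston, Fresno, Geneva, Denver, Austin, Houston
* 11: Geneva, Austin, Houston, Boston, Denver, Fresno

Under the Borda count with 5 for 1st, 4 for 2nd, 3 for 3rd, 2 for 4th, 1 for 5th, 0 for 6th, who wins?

Denver: 13×0 + 18×1 + 17×1 + 18×5 + 9×3 + 11×0 + 13×2 + 11×1 = 189
Austin: 13×4 + 18×3 + 17×4 + 18×0 + 9×2 + 11×1 + 13×1 + 11×4 = 260
Fresno: 13×3 + 18×2 + 17×2 + 18×4 + 9×0 + 11×4 + 13×4 + 11×0 = 277
Geneva: 13×1 + 18×4 + 17×5 + 18×2 + 9×4 + 11×2 + 13×3 + 11×5 = 358
Houston: 13×5 + 18×0 + 17×0 + 18×1 + 9×5 + 11×5 + 13×0 + 11×3 = 216
Boston: 13×2 + 18×5 + 17×3 + 18×3 + 9×1 + 11×3 + 13×5 + 11×2 = 350

Geneva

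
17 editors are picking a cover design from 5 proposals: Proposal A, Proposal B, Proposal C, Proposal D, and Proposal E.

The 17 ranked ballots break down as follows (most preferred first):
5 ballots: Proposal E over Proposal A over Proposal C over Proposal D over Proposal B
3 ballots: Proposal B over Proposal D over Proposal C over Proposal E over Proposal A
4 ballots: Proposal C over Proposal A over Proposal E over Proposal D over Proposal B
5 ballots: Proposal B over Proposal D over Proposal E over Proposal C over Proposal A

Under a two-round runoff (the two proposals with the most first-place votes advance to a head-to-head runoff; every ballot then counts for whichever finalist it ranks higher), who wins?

Proposal E

Round 1 first-place votes: Proposal A 0, Proposal B 8, Proposal C 4, Proposal D 0, Proposal E 5. Proposal B and Proposal E advance.
Runoff: Proposal B is ranked above Proposal E on 8 ballots, Proposal E above Proposal B on 9.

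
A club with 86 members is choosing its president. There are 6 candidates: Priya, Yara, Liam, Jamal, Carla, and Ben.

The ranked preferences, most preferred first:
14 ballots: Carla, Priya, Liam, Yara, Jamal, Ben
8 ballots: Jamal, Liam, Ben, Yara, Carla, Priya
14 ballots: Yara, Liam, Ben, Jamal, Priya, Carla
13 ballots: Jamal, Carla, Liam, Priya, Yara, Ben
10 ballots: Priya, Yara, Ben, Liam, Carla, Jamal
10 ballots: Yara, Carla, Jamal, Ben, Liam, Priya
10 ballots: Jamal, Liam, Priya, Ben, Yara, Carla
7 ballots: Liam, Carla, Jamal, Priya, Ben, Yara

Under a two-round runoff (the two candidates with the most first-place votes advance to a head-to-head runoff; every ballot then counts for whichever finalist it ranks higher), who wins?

Yara

Round 1 first-place votes: Priya 10, Yara 24, Liam 7, Jamal 31, Carla 14, Ben 0. Jamal and Yara advance.
Runoff: Jamal is ranked above Yara on 38 ballots, Yara above Jamal on 48.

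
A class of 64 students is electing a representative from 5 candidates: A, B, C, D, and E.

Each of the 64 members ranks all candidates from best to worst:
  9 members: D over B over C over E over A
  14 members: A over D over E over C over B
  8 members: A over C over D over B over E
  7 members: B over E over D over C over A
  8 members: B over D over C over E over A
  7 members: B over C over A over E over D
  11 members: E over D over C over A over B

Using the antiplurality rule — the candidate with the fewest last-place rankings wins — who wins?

Last-place votes: A 24, B 25, C 0, D 7, E 8.

C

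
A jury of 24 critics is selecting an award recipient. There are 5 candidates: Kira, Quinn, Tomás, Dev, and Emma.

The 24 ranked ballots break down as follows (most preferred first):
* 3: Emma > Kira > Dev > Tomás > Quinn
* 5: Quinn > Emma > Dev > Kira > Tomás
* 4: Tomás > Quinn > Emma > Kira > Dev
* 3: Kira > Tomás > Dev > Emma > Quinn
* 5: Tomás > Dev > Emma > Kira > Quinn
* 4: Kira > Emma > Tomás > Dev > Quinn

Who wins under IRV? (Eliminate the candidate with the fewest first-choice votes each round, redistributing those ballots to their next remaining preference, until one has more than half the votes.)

Kira

Round 1: Kira 7, Quinn 5, Tomás 9, Dev 0, Emma 3. Dev eliminated.
Round 2: Kira 7, Quinn 5, Tomás 9, Emma 3. Emma eliminated.
Round 3: Kira 10, Quinn 5, Tomás 9. Quinn eliminated.
Round 4: Kira 15, Tomás 9. Kira has a majority (≥13).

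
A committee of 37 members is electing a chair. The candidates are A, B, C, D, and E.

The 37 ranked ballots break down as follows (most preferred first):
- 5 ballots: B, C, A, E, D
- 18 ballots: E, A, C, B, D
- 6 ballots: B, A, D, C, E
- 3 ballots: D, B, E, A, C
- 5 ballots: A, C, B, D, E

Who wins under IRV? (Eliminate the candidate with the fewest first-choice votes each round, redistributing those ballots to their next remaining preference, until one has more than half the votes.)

B

Round 1: A 5, B 11, C 0, D 3, E 18. C eliminated.
Round 2: A 5, B 11, D 3, E 18. D eliminated.
Round 3: A 5, B 14, E 18. A eliminated.
Round 4: B 19, E 18. B has a majority (≥19).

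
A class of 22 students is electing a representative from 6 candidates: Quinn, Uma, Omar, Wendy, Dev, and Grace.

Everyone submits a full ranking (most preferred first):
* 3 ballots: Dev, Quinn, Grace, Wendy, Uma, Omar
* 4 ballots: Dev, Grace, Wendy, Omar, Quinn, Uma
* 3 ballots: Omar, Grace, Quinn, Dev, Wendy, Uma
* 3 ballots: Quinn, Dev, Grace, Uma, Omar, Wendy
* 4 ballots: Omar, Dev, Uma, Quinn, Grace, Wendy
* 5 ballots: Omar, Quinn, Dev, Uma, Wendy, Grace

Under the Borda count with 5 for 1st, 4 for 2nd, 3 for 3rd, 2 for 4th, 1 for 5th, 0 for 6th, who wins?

Quinn: 3×4 + 4×1 + 3×3 + 3×5 + 4×2 + 5×4 = 68
Uma: 3×1 + 4×0 + 3×0 + 3×2 + 4×3 + 5×2 = 31
Omar: 3×0 + 4×2 + 3×5 + 3×1 + 4×5 + 5×5 = 71
Wendy: 3×2 + 4×3 + 3×1 + 3×0 + 4×0 + 5×1 = 26
Dev: 3×5 + 4×5 + 3×2 + 3×4 + 4×4 + 5×3 = 84
Grace: 3×3 + 4×4 + 3×4 + 3×3 + 4×1 + 5×0 = 50

Dev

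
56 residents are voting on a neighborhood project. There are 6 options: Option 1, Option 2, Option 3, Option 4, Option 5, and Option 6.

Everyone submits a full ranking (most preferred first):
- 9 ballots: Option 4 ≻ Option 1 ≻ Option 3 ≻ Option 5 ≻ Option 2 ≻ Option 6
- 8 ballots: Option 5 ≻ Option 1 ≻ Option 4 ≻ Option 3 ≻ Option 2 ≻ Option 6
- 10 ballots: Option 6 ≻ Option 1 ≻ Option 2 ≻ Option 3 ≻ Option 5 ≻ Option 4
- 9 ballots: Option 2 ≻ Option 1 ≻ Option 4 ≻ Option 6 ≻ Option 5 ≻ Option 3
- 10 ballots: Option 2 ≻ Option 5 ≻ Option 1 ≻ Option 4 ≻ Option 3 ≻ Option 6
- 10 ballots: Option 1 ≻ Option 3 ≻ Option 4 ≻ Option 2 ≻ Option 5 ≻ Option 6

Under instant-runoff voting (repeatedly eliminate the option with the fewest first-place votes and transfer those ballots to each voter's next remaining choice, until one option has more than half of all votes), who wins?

Option 1

Round 1: Option 1 10, Option 2 19, Option 3 0, Option 4 9, Option 5 8, Option 6 10. Option 3 eliminated.
Round 2: Option 1 10, Option 2 19, Option 4 9, Option 5 8, Option 6 10. Option 5 eliminated.
Round 3: Option 1 18, Option 2 19, Option 4 9, Option 6 10. Option 4 eliminated.
Round 4: Option 1 27, Option 2 19, Option 6 10. Option 6 eliminated.
Round 5: Option 1 37, Option 2 19. Option 1 has a majority (≥29).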